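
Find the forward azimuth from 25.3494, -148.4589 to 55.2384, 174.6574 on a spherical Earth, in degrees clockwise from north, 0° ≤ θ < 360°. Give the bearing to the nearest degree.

328°

Δλ = 174.6574 − -148.4589 = 323.1163°; wrapped into (−180°, 180°]: -36.8837°.
θ = atan2( sin Δλ · cos φ₂ , cos φ₁ · sin φ₂ − sin φ₁ · cos φ₂ · cos Δλ )
  = atan2(-0.34221, 0.54718) = -32.022° → normalised to [0°, 360°): 327.978°.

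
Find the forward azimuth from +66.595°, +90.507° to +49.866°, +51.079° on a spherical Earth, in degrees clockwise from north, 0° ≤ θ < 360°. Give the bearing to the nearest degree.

Δλ = 51.079 − 90.507 = -39.428°.
θ = atan2( sin Δλ · cos φ₂ , cos φ₁ · sin φ₂ − sin φ₁ · cos φ₂ · cos Δλ )
  = atan2(-0.40938, -0.15322) = -110.520° → normalised to [0°, 360°): 249.480°.

249°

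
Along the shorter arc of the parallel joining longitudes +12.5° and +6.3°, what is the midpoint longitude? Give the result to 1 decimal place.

Signed shortest Δλ from +12.5° to +6.3° is -6.2°.
Midpoint longitude = +12.5° + (-6.2°)/2 = +12.5° − 3.1° = +9.4°.

+9.4°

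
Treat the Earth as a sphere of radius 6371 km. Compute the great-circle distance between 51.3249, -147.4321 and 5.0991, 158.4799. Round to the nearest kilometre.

7144 km

Δλ = 158.4799 − -147.4321 = 305.9120°; wrapped into (−180°, 180°]: -54.0880°.
Δφ = 5.0991 − 51.3249 = -46.2258°.
a = sin²(Δφ/2) + cos φ₁ · cos φ₂ · sin²(Δλ/2) = 0.282765.
c = 2·atan2(√a, √(1−a)) = 1.12135 rad → d = 6371·c ≈ 7144.10 km.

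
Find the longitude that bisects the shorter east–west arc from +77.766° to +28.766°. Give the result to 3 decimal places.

+53.266°

Signed shortest Δλ from +77.766° to +28.766° is -49.000°.
Midpoint longitude = +77.766° + (-49.000°)/2 = +77.766° − 24.500° = +53.266°.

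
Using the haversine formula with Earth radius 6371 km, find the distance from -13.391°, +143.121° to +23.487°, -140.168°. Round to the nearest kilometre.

9287 km

Δλ = -140.168 − 143.121 = -283.289°; wrapped into (−180°, 180°]: 76.711°.
Δφ = 23.487 − -13.391 = 36.878°.
a = sin²(Δφ/2) + cos φ₁ · cos φ₂ · sin²(Δλ/2) = 0.443606.
c = 2·atan2(√a, √(1−a)) = 1.45777 rad → d = 6371·c ≈ 9287.44 km.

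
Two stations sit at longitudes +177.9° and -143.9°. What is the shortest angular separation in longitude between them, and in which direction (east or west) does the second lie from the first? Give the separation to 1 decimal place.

Raw difference: -143.9 − 177.9 = -321.8°.
Normalise into (−180°, 180°]: -321.8° + 360° = 38.2°.
Positive ⇒ the second point lies to the east; separation 38.2°.

38.2° east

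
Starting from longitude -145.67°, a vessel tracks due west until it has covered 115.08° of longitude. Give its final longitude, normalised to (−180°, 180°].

Start at -145.67°; shift −115.08° → -260.75°.
-260.75° lies outside (−180°, 180°]; add 360° → +99.25°.

+99.25°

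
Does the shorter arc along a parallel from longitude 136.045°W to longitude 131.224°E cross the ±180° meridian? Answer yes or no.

Yes

Naïve |131.224 − -136.045| = 267.269° > 180°, so the shorter arc goes the other way round — across 180°.
Signed shortest Δλ = ((131.224 − -136.045 + 180) mod 360) − 180 = -92.731°.
Going west by 92.731° from -136.045° passes through 180° before reaching +131.224°.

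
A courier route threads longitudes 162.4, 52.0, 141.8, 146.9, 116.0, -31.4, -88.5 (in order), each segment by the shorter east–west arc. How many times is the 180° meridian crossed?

0

Leg 1: +162.4° → +52.0°, shortest Δλ = -110.4° (west) — does not cross 180°.
Leg 2: +52.0° → +141.8°, shortest Δλ = 89.8° (east) — does not cross 180°.
Leg 3: +141.8° → +146.9°, shortest Δλ = 5.1° (east) — does not cross 180°.
Leg 4: +146.9° → +116.0°, shortest Δλ = -30.9° (west) — does not cross 180°.
Leg 5: +116.0° → -31.4°, shortest Δλ = -147.4° (west) — does not cross 180°.
Leg 6: -31.4° → -88.5°, shortest Δλ = -57.1° (west) — does not cross 180°.
Total crossings: 0.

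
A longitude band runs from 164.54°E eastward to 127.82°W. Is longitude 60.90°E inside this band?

Band width going east from +164.54° to -127.82°: ((-127.82 − 164.54) mod 360) = 67.64°.
Offset of +60.90° east of the west edge: ((60.90 − 164.54) mod 360) = 256.36°.
256.36° > 67.64° ⇒ outside.

No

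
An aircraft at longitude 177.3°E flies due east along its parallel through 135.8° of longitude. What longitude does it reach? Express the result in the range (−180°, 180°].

46.9°W

Start at +177.3°; shift +135.8° → +313.1°.
+313.1° lies outside (−180°, 180°]; subtract 360° → -46.9°.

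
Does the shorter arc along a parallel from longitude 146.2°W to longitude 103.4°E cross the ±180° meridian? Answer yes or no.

Yes

Naïve |103.4 − -146.2| = 249.6° > 180°, so the shorter arc goes the other way round — across 180°.
Signed shortest Δλ = ((103.4 − -146.2 + 180) mod 360) − 180 = -110.4°.
Going west by 110.4° from -146.2° passes through 180° before reaching +103.4°.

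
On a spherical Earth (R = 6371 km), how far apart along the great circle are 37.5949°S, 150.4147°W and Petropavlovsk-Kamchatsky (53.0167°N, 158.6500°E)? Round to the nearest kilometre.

Δλ = 158.6500 − -150.4147 = 309.0647°; wrapped into (−180°, 180°]: -50.9353°.
Δφ = 53.0167 − -37.5949 = 90.6116°.
a = sin²(Δφ/2) + cos φ₁ · cos φ₂ · sin²(Δλ/2) = 0.593472.
c = 2·atan2(√a, √(1−a)) = 1.75885 rad → d = 6371·c ≈ 11205.61 km.

11206 km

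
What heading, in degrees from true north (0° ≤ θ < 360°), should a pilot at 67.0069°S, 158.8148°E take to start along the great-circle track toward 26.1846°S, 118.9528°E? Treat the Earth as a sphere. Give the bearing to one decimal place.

Δλ = 118.9528 − 158.8148 = -39.8620°.
θ = atan2( sin Δλ · cos φ₂ , cos φ₁ · sin φ₂ − sin φ₁ · cos φ₂ · cos Δλ )
  = atan2(-0.57517, 0.46173) = -51.244° → normalised to [0°, 360°): 308.756°.

308.8°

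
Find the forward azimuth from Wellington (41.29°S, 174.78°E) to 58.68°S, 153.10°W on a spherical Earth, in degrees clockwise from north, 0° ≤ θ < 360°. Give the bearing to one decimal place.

Δλ = -153.10 − 174.78 = -327.88°; wrapped into (−180°, 180°]: 32.12°.
θ = atan2( sin Δλ · cos φ₂ , cos φ₁ · sin φ₂ − sin φ₁ · cos φ₂ · cos Δλ )
  = atan2(0.27638, -0.35138) = 141.812° → normalised to [0°, 360°): 141.812°.

141.8°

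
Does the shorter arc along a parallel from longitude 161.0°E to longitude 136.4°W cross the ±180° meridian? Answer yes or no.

Naïve |-136.4 − 161.0| = 297.4° > 180°, so the shorter arc goes the other way round — across 180°.
Signed shortest Δλ = ((-136.4 − 161.0 + 180) mod 360) − 180 = 62.6°.
Going east by 62.6° from +161.0° passes through 180° before reaching -136.4°.

Yes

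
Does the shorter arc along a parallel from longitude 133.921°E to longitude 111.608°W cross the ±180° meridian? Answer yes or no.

Naïve |-111.608 − 133.921| = 245.529° > 180°, so the shorter arc goes the other way round — across 180°.
Signed shortest Δλ = ((-111.608 − 133.921 + 180) mod 360) − 180 = 114.471°.
Going east by 114.471° from +133.921° passes through 180° before reaching -111.608°.

Yes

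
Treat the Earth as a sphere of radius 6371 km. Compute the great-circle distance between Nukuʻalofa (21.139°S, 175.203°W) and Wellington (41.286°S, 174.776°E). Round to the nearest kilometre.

Δλ = 174.776 − -175.203 = 349.979°; wrapped into (−180°, 180°]: -10.021°.
Δφ = -41.286 − -21.139 = -20.147°.
a = sin²(Δφ/2) + cos φ₁ · cos φ₂ · sin²(Δλ/2) = 0.035940.
c = 2·atan2(√a, √(1−a)) = 0.38147 rad → d = 6371·c ≈ 2430.32 km.

2430 km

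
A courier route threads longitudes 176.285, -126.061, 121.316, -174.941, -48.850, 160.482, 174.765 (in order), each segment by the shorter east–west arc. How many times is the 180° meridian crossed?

Leg 1: +176.285° → -126.061°, shortest Δλ = 57.654° (east) — crosses 180°.
Leg 2: -126.061° → +121.316°, shortest Δλ = -112.623° (west) — crosses 180°.
Leg 3: +121.316° → -174.941°, shortest Δλ = 63.743° (east) — crosses 180°.
Leg 4: -174.941° → -48.850°, shortest Δλ = 126.091° (east) — does not cross 180°.
Leg 5: -48.850° → +160.482°, shortest Δλ = -150.668° (west) — crosses 180°.
Leg 6: +160.482° → +174.765°, shortest Δλ = 14.283° (east) — does not cross 180°.
Total crossings: 4.

4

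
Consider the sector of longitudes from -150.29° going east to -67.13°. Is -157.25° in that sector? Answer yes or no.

Band width going east from -150.29° to -67.13°: ((-67.13 − -150.29) mod 360) = 83.16°.
Offset of -157.25° east of the west edge: ((-157.25 − -150.29) mod 360) = 353.04°.
353.04° > 83.16° ⇒ outside.

No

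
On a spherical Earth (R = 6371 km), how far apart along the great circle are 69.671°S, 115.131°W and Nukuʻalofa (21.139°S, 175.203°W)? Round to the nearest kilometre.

Δλ = -175.203 − -115.131 = -60.072°.
Δφ = -21.139 − -69.671 = 48.532°.
a = sin²(Δφ/2) + cos φ₁ · cos φ₂ · sin²(Δλ/2) = 0.250084.
c = 2·atan2(√a, √(1−a)) = 1.04739 rad → d = 6371·c ≈ 6672.93 km.

6673 km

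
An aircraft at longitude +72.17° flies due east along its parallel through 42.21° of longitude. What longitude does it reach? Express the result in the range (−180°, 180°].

+114.38°

Start at +72.17°; shift +42.21° → +114.38°.
+114.38° already lies in (−180°, 180°].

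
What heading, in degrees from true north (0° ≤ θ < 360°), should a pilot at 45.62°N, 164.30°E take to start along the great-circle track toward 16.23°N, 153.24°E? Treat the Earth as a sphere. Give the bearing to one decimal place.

201.1°

Δλ = 153.24 − 164.30 = -11.06°.
θ = atan2( sin Δλ · cos φ₂ , cos φ₁ · sin φ₂ − sin φ₁ · cos φ₂ · cos Δλ )
  = atan2(-0.18419, -0.47801) = -158.927° → normalised to [0°, 360°): 201.073°.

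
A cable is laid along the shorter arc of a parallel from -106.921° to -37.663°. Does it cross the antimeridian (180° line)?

No

Signed shortest Δλ = ((-37.663 − -106.921 + 180) mod 360) − 180 = 69.258°.
Going east by 69.258° from -106.921° reaches -37.663° without touching 180°.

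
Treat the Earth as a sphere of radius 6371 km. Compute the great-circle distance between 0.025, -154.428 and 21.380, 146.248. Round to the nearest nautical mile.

Δλ = 146.248 − -154.428 = 300.676°; wrapped into (−180°, 180°]: -59.324°.
Δφ = 21.380 − 0.025 = 21.355°.
a = sin²(Δφ/2) + cos φ₁ · cos φ₂ · sin²(Δλ/2) = 0.262384.
c = 2·atan2(√a, √(1−a)) = 1.07557 rad → d = 6371·c ≈ 6852.44 km ≈ 3700.02 nmi.

3700 nmi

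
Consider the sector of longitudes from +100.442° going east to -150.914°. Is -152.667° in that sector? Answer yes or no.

Yes

Band width going east from +100.442° to -150.914°: ((-150.914 − 100.442) mod 360) = 108.644°.
Offset of -152.667° east of the west edge: ((-152.667 − 100.442) mod 360) = 106.891°.
106.891° ≤ 108.644° ⇒ inside.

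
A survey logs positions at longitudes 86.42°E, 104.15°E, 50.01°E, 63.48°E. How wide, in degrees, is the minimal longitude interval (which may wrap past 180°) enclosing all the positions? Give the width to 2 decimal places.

Sort the longitudes: +50.01°, +63.48°, +86.42°, +104.15°.
Eastward gaps between consecutive values (wrapping around): 13.47°, 22.94°, 17.73°, 305.86°.
Largest gap = 305.86° ⇒ minimal covering band is its complement: 360° − 305.86° = 54.14°.
Band runs from +50.01° eastward to +104.15°.

54.14°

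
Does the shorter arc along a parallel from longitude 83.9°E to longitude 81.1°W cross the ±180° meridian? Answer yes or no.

Signed shortest Δλ = ((-81.1 − 83.9 + 180) mod 360) − 180 = -165.0°.
Going west by 165.0° from +83.9° reaches -81.1° without touching 180°.

No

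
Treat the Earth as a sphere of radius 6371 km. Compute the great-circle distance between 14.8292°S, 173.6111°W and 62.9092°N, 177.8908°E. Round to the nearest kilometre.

8676 km

Δλ = 177.8908 − -173.6111 = 351.5019°; wrapped into (−180°, 180°]: -8.4981°.
Δφ = 62.9092 − -14.8292 = 77.7384°.
a = sin²(Δφ/2) + cos φ₁ · cos φ₂ · sin²(Δλ/2) = 0.396229.
c = 2·atan2(√a, √(1−a)) = 1.36173 rad → d = 6371·c ≈ 8675.61 km.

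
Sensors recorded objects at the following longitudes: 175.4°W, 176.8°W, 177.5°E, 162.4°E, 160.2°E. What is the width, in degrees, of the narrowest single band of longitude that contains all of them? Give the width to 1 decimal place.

24.4°

Sort the longitudes: -176.8°, -175.4°, +160.2°, +162.4°, +177.5°.
Eastward gaps between consecutive values (wrapping around): 1.4°, 335.6°, 2.2°, 15.1°, 5.7°.
Largest gap = 335.6° ⇒ minimal covering band is its complement: 360° − 335.6° = 24.4°.
Band runs from +160.2° eastward to -175.4°, crossing the antimeridian.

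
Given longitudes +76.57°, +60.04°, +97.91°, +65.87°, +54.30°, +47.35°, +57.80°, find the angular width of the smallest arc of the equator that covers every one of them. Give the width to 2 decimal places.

Sort the longitudes: +47.35°, +54.30°, +57.80°, +60.04°, +65.87°, +76.57°, +97.91°.
Eastward gaps between consecutive values (wrapping around): 6.95°, 3.50°, 2.24°, 5.83°, 10.70°, 21.34°, 309.44°.
Largest gap = 309.44° ⇒ minimal covering band is its complement: 360° − 309.44° = 50.56°.
Band runs from +47.35° eastward to +97.91°.

50.56°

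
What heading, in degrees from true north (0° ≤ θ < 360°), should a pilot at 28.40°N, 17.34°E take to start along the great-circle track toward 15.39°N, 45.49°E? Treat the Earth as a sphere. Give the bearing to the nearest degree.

Δλ = 45.49 − 17.34 = 28.15°.
θ = atan2( sin Δλ · cos φ₂ , cos φ₁ · sin φ₂ − sin φ₁ · cos φ₂ · cos Δλ )
  = atan2(0.45486, -0.17088) = 110.590° → normalised to [0°, 360°): 110.590°.

111°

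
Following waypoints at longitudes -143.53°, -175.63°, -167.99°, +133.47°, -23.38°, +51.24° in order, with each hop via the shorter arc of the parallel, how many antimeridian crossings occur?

1

Leg 1: -143.53° → -175.63°, shortest Δλ = -32.1° (west) — does not cross 180°.
Leg 2: -175.63° → -167.99°, shortest Δλ = 7.64° (east) — does not cross 180°.
Leg 3: -167.99° → +133.47°, shortest Δλ = -58.54° (west) — crosses 180°.
Leg 4: +133.47° → -23.38°, shortest Δλ = -156.85° (west) — does not cross 180°.
Leg 5: -23.38° → +51.24°, shortest Δλ = 74.62° (east) — does not cross 180°.
Total crossings: 1.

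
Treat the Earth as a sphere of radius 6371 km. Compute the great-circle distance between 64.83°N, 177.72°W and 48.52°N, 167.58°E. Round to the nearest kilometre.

2012 km

Δλ = 167.58 − -177.72 = 345.30°; wrapped into (−180°, 180°]: -14.70°.
Δφ = 48.52 − 64.83 = -16.31°.
a = sin²(Δφ/2) + cos φ₁ · cos φ₂ · sin²(Δλ/2) = 0.024732.
c = 2·atan2(√a, √(1−a)) = 0.31584 rad → d = 6371·c ≈ 2012.22 km.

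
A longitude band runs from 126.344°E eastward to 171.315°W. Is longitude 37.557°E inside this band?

No

Band width going east from +126.344° to -171.315°: ((-171.315 − 126.344) mod 360) = 62.341°.
Offset of +37.557° east of the west edge: ((37.557 − 126.344) mod 360) = 271.213°.
271.213° > 62.341° ⇒ outside.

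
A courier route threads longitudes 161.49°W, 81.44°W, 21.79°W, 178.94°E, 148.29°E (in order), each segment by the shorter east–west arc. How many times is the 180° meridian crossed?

Leg 1: -161.49° → -81.44°, shortest Δλ = 80.05° (east) — does not cross 180°.
Leg 2: -81.44° → -21.79°, shortest Δλ = 59.65° (east) — does not cross 180°.
Leg 3: -21.79° → +178.94°, shortest Δλ = -159.27° (west) — crosses 180°.
Leg 4: +178.94° → +148.29°, shortest Δλ = -30.65° (west) — does not cross 180°.
Total crossings: 1.

1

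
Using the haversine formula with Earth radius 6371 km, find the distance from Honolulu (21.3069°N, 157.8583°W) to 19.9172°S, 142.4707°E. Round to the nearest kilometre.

Δλ = 142.4707 − -157.8583 = 300.3290°; wrapped into (−180°, 180°]: -59.6710°.
Δφ = -19.9172 − 21.3069 = -41.2241°.
a = sin²(Δφ/2) + cos φ₁ · cos φ₂ · sin²(Δλ/2) = 0.340737.
c = 2·atan2(√a, √(1−a)) = 1.24662 rad → d = 6371·c ≈ 7942.23 km.

7942 km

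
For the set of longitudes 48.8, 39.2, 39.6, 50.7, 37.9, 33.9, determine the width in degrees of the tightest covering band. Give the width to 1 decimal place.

16.8°

Sort the longitudes: +33.9°, +37.9°, +39.2°, +39.6°, +48.8°, +50.7°.
Eastward gaps between consecutive values (wrapping around): 4.0°, 1.3°, 0.4°, 9.2°, 1.9°, 343.2°.
Largest gap = 343.2° ⇒ minimal covering band is its complement: 360° − 343.2° = 16.8°.
Band runs from +33.9° eastward to +50.7°.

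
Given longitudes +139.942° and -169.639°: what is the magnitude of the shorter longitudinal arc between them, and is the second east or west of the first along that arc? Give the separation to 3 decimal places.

50.419° east

Raw difference: -169.639 − 139.942 = -309.581°.
Normalise into (−180°, 180°]: -309.581° + 360° = 50.419°.
Positive ⇒ the second point lies to the east; separation 50.419°.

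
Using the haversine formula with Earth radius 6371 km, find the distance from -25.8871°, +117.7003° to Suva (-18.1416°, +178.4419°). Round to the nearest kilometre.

Δλ = 178.4419 − 117.7003 = 60.7416°.
Δφ = -18.1416 − -25.8871 = 7.7455°.
a = sin²(Δφ/2) + cos φ₁ · cos φ₂ · sin²(Δλ/2) = 0.223105.
c = 2·atan2(√a, √(1−a)) = 0.98389 rad → d = 6371·c ≈ 6268.34 km.

6268 km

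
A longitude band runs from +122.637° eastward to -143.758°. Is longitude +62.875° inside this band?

Band width going east from +122.637° to -143.758°: ((-143.758 − 122.637) mod 360) = 93.605°.
Offset of +62.875° east of the west edge: ((62.875 − 122.637) mod 360) = 300.238°.
300.238° > 93.605° ⇒ outside.

No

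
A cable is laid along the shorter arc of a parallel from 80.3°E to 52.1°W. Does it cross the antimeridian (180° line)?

No

Signed shortest Δλ = ((-52.1 − 80.3 + 180) mod 360) − 180 = -132.4°.
Going west by 132.4° from +80.3° reaches -52.1° without touching 180°.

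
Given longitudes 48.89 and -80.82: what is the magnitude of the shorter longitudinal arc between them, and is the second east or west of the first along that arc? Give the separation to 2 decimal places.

Raw difference: -80.82 − 48.89 = -129.71°.
Normalise into (−180°, 180°]: -129.71° stays -129.71°.
Negative ⇒ the second point lies to the west; separation 129.71°.

129.71° west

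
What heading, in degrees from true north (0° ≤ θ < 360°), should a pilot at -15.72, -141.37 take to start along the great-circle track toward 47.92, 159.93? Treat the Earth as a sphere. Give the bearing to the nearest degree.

325°

Δλ = 159.93 − -141.37 = 301.30°; wrapped into (−180°, 180°]: -58.70°.
θ = atan2( sin Δλ · cos φ₂ , cos φ₁ · sin φ₂ − sin φ₁ · cos φ₂ · cos Δλ )
  = atan2(-0.57263, 0.80878) = -35.299° → normalised to [0°, 360°): 324.701°.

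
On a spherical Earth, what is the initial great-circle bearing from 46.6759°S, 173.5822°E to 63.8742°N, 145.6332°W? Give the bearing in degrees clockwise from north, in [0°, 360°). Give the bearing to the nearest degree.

19°

Δλ = -145.6332 − 173.5822 = -319.2154°; wrapped into (−180°, 180°]: 40.7846°.
θ = atan2( sin Δλ · cos φ₂ , cos φ₁ · sin φ₂ − sin φ₁ · cos φ₂ · cos Δλ )
  = atan2(0.28764, 0.85858) = 18.522° → normalised to [0°, 360°): 18.522°.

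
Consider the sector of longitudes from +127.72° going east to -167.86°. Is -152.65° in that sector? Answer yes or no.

Band width going east from +127.72° to -167.86°: ((-167.86 − 127.72) mod 360) = 64.42°.
Offset of -152.65° east of the west edge: ((-152.65 − 127.72) mod 360) = 79.63°.
79.63° > 64.42° ⇒ outside.

No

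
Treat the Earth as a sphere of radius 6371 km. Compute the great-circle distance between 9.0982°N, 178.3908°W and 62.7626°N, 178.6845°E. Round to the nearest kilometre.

Δλ = 178.6845 − -178.3908 = 357.0753°; wrapped into (−180°, 180°]: -2.9247°.
Δφ = 62.7626 − 9.0982 = 53.6644°.
a = sin²(Δφ/2) + cos φ₁ · cos φ₂ · sin²(Δλ/2) = 0.204037.
c = 2·atan2(√a, √(1−a)) = 0.93735 rad → d = 6371·c ≈ 5971.86 km.

5972 km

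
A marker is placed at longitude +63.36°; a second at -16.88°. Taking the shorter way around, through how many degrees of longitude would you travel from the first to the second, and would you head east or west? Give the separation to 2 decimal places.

Raw difference: -16.88 − 63.36 = -80.24°.
Normalise into (−180°, 180°]: -80.24° stays -80.24°.
Negative ⇒ the second point lies to the west; separation 80.24°.

80.24° west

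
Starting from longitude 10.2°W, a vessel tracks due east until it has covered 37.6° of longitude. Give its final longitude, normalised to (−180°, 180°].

27.4°E

Start at -10.2°; shift +37.6° → +27.4°.
+27.4° already lies in (−180°, 180°].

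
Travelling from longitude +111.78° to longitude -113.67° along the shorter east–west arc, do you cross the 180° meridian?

Yes

Naïve |-113.67 − 111.78| = 225.45° > 180°, so the shorter arc goes the other way round — across 180°.
Signed shortest Δλ = ((-113.67 − 111.78 + 180) mod 360) − 180 = 134.55°.
Going east by 134.55° from +111.78° passes through 180° before reaching -113.67°.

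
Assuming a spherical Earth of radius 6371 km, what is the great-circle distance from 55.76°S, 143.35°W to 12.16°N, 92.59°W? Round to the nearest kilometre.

8895 km

Δλ = -92.59 − -143.35 = 50.76°.
Δφ = 12.16 − -55.76 = 67.92°.
a = sin²(Δφ/2) + cos φ₁ · cos φ₂ · sin²(Δλ/2) = 0.413099.
c = 2·atan2(√a, √(1−a)) = 1.39611 rad → d = 6371·c ≈ 8894.61 km.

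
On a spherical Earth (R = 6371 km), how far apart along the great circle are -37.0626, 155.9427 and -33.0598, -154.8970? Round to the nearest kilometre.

Δλ = -154.8970 − 155.9427 = -310.8397°; wrapped into (−180°, 180°]: 49.1603°.
Δφ = -33.0598 − -37.0626 = 4.0028°.
a = sin²(Δφ/2) + cos φ₁ · cos φ₂ · sin²(Δλ/2) = 0.116938.
c = 2·atan2(√a, √(1−a)) = 0.69801 rad → d = 6371·c ≈ 4447.01 km.

4447 km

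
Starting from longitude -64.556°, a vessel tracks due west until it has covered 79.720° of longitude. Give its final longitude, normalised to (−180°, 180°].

-144.276°

Start at -64.556°; shift −79.720° → -144.276°.
-144.276° already lies in (−180°, 180°].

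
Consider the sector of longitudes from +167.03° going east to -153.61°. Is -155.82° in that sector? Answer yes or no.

Band width going east from +167.03° to -153.61°: ((-153.61 − 167.03) mod 360) = 39.36°.
Offset of -155.82° east of the west edge: ((-155.82 − 167.03) mod 360) = 37.15°.
37.15° ≤ 39.36° ⇒ inside.

Yes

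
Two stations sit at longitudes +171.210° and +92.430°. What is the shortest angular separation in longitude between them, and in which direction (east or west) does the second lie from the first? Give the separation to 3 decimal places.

78.780° west

Raw difference: 92.430 − 171.210 = -78.78°.
Normalise into (−180°, 180°]: -78.78° stays -78.78°.
Negative ⇒ the second point lies to the west; separation 78.780°.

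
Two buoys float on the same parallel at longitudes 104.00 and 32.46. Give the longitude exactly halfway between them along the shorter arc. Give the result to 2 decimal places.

+68.23°

Signed shortest Δλ from +104.00° to +32.46° is -71.54°.
Midpoint longitude = +104.00° + (-71.54°)/2 = +104.00° − 35.77° = +68.23°.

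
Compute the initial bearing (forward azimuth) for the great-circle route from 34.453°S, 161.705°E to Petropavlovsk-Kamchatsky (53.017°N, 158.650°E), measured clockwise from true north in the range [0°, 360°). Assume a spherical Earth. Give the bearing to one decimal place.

358.2°

Δλ = 158.650 − 161.705 = -3.055°.
θ = atan2( sin Δλ · cos φ₂ , cos φ₁ · sin φ₂ − sin φ₁ · cos φ₂ · cos Δλ )
  = atan2(-0.03206, 0.99854) = -1.839° → normalised to [0°, 360°): 358.161°.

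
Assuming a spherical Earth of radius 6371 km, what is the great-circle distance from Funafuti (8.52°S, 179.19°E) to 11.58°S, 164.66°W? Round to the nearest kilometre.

1800 km

Δλ = -164.66 − 179.19 = -343.85°; wrapped into (−180°, 180°]: 16.15°.
Δφ = -11.58 − -8.52 = -3.06°.
a = sin²(Δφ/2) + cos φ₁ · cos φ₂ · sin²(Δλ/2) = 0.019830.
c = 2·atan2(√a, √(1−a)) = 0.28257 rad → d = 6371·c ≈ 1800.28 km.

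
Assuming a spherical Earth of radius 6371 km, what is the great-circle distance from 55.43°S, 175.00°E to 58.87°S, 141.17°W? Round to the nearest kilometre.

2622 km

Δλ = -141.17 − 175.00 = -316.17°; wrapped into (−180°, 180°]: 43.83°.
Δφ = -58.87 − -55.43 = -3.44°.
a = sin²(Δφ/2) + cos φ₁ · cos φ₂ · sin²(Δλ/2) = 0.041764.
c = 2·atan2(√a, √(1−a)) = 0.41162 rad → d = 6371·c ≈ 2622.45 km.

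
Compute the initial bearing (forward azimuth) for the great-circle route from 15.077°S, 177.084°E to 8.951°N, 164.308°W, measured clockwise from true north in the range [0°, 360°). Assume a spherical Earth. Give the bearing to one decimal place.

38.7°

Δλ = -164.308 − 177.084 = -341.392°; wrapped into (−180°, 180°]: 18.608°.
θ = atan2( sin Δλ · cos φ₂ , cos φ₁ · sin φ₂ − sin φ₁ · cos φ₂ · cos Δλ )
  = atan2(0.31521, 0.39375) = 38.678° → normalised to [0°, 360°): 38.678°.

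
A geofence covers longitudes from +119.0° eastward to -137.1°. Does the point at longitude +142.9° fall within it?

Yes

Band width going east from +119.0° to -137.1°: ((-137.1 − 119.0) mod 360) = 103.9°.
Offset of +142.9° east of the west edge: ((142.9 − 119.0) mod 360) = 23.9°.
23.9° ≤ 103.9° ⇒ inside.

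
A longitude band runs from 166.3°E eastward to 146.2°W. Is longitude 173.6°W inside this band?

Band width going east from +166.3° to -146.2°: ((-146.2 − 166.3) mod 360) = 47.5°.
Offset of -173.6° east of the west edge: ((-173.6 − 166.3) mod 360) = 20.1°.
20.1° ≤ 47.5° ⇒ inside.

Yes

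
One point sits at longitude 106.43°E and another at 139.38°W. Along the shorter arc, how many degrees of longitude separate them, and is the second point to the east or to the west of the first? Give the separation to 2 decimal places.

114.19° east

Raw difference: -139.38 − 106.43 = -245.81°.
Normalise into (−180°, 180°]: -245.81° + 360° = 114.19°.
Positive ⇒ the second point lies to the east; separation 114.19°.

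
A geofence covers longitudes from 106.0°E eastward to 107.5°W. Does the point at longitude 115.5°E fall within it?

Band width going east from +106.0° to -107.5°: ((-107.5 − 106.0) mod 360) = 146.5°.
Offset of +115.5° east of the west edge: ((115.5 − 106.0) mod 360) = 9.5°.
9.5° ≤ 146.5° ⇒ inside.

Yes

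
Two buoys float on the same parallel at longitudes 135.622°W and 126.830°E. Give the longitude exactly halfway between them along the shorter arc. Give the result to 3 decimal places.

175.604°E

Signed shortest Δλ from -135.622° to +126.830° is -97.548°.
Midpoint longitude = -135.622° + (-97.548°)/2 = -135.622° − 48.774° = -184.396°.
Normalise into (−180°, 180°]: +175.604°.
(The naïve average (-135.622 + +126.830)/2 = -4.396° is on the wrong side of the globe.)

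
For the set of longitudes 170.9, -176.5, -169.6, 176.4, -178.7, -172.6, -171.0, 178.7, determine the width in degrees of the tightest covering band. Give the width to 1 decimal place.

19.5°

Sort the longitudes: -178.7°, -176.5°, -172.6°, -171.0°, -169.6°, +170.9°, +176.4°, +178.7°.
Eastward gaps between consecutive values (wrapping around): 2.2°, 3.9°, 1.6°, 1.4°, 340.5°, 5.5°, 2.3°, 2.6°.
Largest gap = 340.5° ⇒ minimal covering band is its complement: 360° − 340.5° = 19.5°.
Band runs from +170.9° eastward to -169.6°, crossing the antimeridian.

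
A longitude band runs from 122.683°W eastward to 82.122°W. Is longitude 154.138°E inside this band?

No

Band width going east from -122.683° to -82.122°: ((-82.122 − -122.683) mod 360) = 40.561°.
Offset of +154.138° east of the west edge: ((154.138 − -122.683) mod 360) = 276.821°.
276.821° > 40.561° ⇒ outside.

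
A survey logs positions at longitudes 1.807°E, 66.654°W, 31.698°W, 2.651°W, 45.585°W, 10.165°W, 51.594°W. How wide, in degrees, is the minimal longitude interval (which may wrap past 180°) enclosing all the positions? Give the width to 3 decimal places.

Sort the longitudes: -66.654°, -51.594°, -45.585°, -31.698°, -10.165°, -2.651°, +1.807°.
Eastward gaps between consecutive values (wrapping around): 15.060°, 6.009°, 13.887°, 21.533°, 7.514°, 4.458°, 291.539°.
Largest gap = 291.539° ⇒ minimal covering band is its complement: 360° − 291.539° = 68.461°.
Band runs from -66.654° eastward to +1.807°.

68.461°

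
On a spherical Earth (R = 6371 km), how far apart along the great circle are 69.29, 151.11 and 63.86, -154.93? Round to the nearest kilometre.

Δλ = -154.93 − 151.11 = -306.04°; wrapped into (−180°, 180°]: 53.96°.
Δφ = 63.86 − 69.29 = -5.43°.
a = sin²(Δφ/2) + cos φ₁ · cos φ₂ · sin²(Δλ/2) = 0.034311.
c = 2·atan2(√a, √(1−a)) = 0.37262 rad → d = 6371·c ≈ 2373.96 km.

2374 km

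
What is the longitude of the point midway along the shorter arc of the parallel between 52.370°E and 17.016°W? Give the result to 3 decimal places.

Signed shortest Δλ from +52.370° to -17.016° is -69.386°.
Midpoint longitude = +52.370° + (-69.386°)/2 = +52.370° − 34.693° = +17.677°.

17.677°E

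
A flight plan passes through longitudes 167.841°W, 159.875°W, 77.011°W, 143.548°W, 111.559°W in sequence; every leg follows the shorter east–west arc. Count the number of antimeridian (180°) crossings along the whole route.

Leg 1: -167.841° → -159.875°, shortest Δλ = 7.966° (east) — does not cross 180°.
Leg 2: -159.875° → -77.011°, shortest Δλ = 82.864° (east) — does not cross 180°.
Leg 3: -77.011° → -143.548°, shortest Δλ = -66.537° (west) — does not cross 180°.
Leg 4: -143.548° → -111.559°, shortest Δλ = 31.989° (east) — does not cross 180°.
Total crossings: 0.

0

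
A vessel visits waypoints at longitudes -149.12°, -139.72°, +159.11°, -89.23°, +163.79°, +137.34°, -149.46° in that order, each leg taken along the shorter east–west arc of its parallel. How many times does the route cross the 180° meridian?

4

Leg 1: -149.12° → -139.72°, shortest Δλ = 9.4° (east) — does not cross 180°.
Leg 2: -139.72° → +159.11°, shortest Δλ = -61.17° (west) — crosses 180°.
Leg 3: +159.11° → -89.23°, shortest Δλ = 111.66° (east) — crosses 180°.
Leg 4: -89.23° → +163.79°, shortest Δλ = -106.98° (west) — crosses 180°.
Leg 5: +163.79° → +137.34°, shortest Δλ = -26.45° (west) — does not cross 180°.
Leg 6: +137.34° → -149.46°, shortest Δλ = 73.2° (east) — crosses 180°.
Total crossings: 4.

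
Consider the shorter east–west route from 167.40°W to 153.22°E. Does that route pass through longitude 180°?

Yes

Naïve |153.22 − -167.40| = 320.62° > 180°, so the shorter arc goes the other way round — across 180°.
Signed shortest Δλ = ((153.22 − -167.40 + 180) mod 360) − 180 = -39.38°.
Going west by 39.38° from -167.40° passes through 180° before reaching +153.22°.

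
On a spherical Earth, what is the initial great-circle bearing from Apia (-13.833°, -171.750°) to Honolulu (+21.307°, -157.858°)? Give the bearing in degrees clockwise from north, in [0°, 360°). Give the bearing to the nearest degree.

21°

Δλ = -157.858 − -171.750 = 13.892°.
θ = atan2( sin Δλ · cos φ₂ , cos φ₁ · sin φ₂ − sin φ₁ · cos φ₂ · cos Δλ )
  = atan2(0.22368, 0.56906) = 21.458° → normalised to [0°, 360°): 21.458°.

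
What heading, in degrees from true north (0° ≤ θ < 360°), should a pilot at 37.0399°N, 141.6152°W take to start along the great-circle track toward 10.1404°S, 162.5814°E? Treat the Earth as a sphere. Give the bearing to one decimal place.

Δλ = 162.5814 − -141.6152 = 304.1966°; wrapped into (−180°, 180°]: -55.8034°.
θ = atan2( sin Δλ · cos φ₂ , cos φ₁ · sin φ₂ − sin φ₁ · cos φ₂ · cos Δλ )
  = atan2(-0.81419, -0.47380) = -120.196° → normalised to [0°, 360°): 239.804°.

239.8°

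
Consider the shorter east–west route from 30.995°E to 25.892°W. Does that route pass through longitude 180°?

Signed shortest Δλ = ((-25.892 − 30.995 + 180) mod 360) − 180 = -56.887°.
Going west by 56.887° from +30.995° reaches -25.892° without touching 180°.

No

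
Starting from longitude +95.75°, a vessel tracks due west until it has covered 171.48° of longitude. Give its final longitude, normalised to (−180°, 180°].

Start at +95.75°; shift −171.48° → -75.73°.
-75.73° already lies in (−180°, 180°].

-75.73°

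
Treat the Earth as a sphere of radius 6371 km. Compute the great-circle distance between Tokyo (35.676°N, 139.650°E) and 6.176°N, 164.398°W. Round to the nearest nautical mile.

3543 nmi

Δλ = -164.398 − 139.650 = -304.048°; wrapped into (−180°, 180°]: 55.952°.
Δφ = 6.176 − 35.676 = -29.500°.
a = sin²(Δφ/2) + cos φ₁ · cos φ₂ · sin²(Δλ/2) = 0.242543.
c = 2·atan2(√a, √(1−a)) = 1.02989 rad → d = 6371·c ≈ 6561.42 km ≈ 3542.88 nmi.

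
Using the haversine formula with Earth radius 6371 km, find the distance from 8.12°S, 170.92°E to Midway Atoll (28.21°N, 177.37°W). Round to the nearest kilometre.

Δλ = -177.37 − 170.92 = -348.29°; wrapped into (−180°, 180°]: 11.71°.
Δφ = 28.21 − -8.12 = 36.33°.
a = sin²(Δφ/2) + cos φ₁ · cos φ₂ · sin²(Δλ/2) = 0.106269.
c = 2·atan2(√a, √(1−a)) = 0.66412 rad → d = 6371·c ≈ 4231.09 km.

4231 km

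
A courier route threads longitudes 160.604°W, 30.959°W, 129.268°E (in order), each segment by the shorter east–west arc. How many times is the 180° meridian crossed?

0

Leg 1: -160.604° → -30.959°, shortest Δλ = 129.645° (east) — does not cross 180°.
Leg 2: -30.959° → +129.268°, shortest Δλ = 160.227° (east) — does not cross 180°.
Total crossings: 0.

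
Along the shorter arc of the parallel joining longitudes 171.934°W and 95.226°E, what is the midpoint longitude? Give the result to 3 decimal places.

141.646°E

Signed shortest Δλ from -171.934° to +95.226° is -92.840°.
Midpoint longitude = -171.934° + (-92.840°)/2 = -171.934° − 46.420° = -218.354°.
Normalise into (−180°, 180°]: +141.646°.
(The naïve average (-171.934 + +95.226)/2 = -38.354° is on the wrong side of the globe.)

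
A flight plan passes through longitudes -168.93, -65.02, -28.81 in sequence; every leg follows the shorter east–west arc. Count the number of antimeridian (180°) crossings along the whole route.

Leg 1: -168.93° → -65.02°, shortest Δλ = 103.91° (east) — does not cross 180°.
Leg 2: -65.02° → -28.81°, shortest Δλ = 36.21° (east) — does not cross 180°.
Total crossings: 0.

0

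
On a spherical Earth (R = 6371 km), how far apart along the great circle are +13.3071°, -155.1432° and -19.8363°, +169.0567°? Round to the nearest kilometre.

5378 km

Δλ = 169.0567 − -155.1432 = 324.1999°; wrapped into (−180°, 180°]: -35.8001°.
Δφ = -19.8363 − 13.3071 = -33.1434°.
a = sin²(Δφ/2) + cos φ₁ · cos φ₂ · sin²(Δλ/2) = 0.167825.
c = 2·atan2(√a, √(1−a)) = 0.84417 rad → d = 6371·c ≈ 5378.22 km.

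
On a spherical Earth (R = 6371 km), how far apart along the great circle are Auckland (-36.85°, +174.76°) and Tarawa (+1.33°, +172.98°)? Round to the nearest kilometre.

Δλ = 172.98 − 174.76 = -1.78°.
Δφ = 1.33 − -36.85 = 38.18°.
a = sin²(Δφ/2) + cos φ₁ · cos φ₂ · sin²(Δλ/2) = 0.107157.
c = 2·atan2(√a, √(1−a)) = 0.66699 rad → d = 6371·c ≈ 4249.40 km.

4249 km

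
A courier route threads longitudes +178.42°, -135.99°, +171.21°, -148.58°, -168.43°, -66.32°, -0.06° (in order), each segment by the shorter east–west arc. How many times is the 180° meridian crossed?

3

Leg 1: +178.42° → -135.99°, shortest Δλ = 45.59° (east) — crosses 180°.
Leg 2: -135.99° → +171.21°, shortest Δλ = -52.8° (west) — crosses 180°.
Leg 3: +171.21° → -148.58°, shortest Δλ = 40.21° (east) — crosses 180°.
Leg 4: -148.58° → -168.43°, shortest Δλ = -19.85° (west) — does not cross 180°.
Leg 5: -168.43° → -66.32°, shortest Δλ = 102.11° (east) — does not cross 180°.
Leg 6: -66.32° → -0.06°, shortest Δλ = 66.26° (east) — does not cross 180°.
Total crossings: 3.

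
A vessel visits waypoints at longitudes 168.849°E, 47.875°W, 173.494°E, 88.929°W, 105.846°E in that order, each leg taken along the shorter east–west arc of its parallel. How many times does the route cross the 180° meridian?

4

Leg 1: +168.849° → -47.875°, shortest Δλ = 143.276° (east) — crosses 180°.
Leg 2: -47.875° → +173.494°, shortest Δλ = -138.631° (west) — crosses 180°.
Leg 3: +173.494° → -88.929°, shortest Δλ = 97.577° (east) — crosses 180°.
Leg 4: -88.929° → +105.846°, shortest Δλ = -165.225° (west) — crosses 180°.
Total crossings: 4.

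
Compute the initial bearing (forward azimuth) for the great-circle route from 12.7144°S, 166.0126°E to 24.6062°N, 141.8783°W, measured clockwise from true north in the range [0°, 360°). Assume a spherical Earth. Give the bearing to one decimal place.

53.6°

Δλ = -141.8783 − 166.0126 = -307.8909°; wrapped into (−180°, 180°]: 52.1091°.
θ = atan2( sin Δλ · cos φ₂ , cos φ₁ · sin φ₂ − sin φ₁ · cos φ₂ · cos Δλ )
  = atan2(0.71752, 0.52907) = 53.597° → normalised to [0°, 360°): 53.597°.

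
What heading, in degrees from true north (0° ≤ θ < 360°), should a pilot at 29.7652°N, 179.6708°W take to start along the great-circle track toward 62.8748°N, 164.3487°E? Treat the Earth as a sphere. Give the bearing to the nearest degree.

347°

Δλ = 164.3487 − -179.6708 = 344.0195°; wrapped into (−180°, 180°]: -15.9805°.
θ = atan2( sin Δλ · cos φ₂ , cos φ₁ · sin φ₂ − sin φ₁ · cos φ₂ · cos Δλ )
  = atan2(-0.12552, 0.55499) = -12.744° → normalised to [0°, 360°): 347.256°.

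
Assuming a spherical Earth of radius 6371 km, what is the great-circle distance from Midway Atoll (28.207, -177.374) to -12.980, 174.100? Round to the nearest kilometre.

Δλ = 174.100 − -177.374 = 351.474°; wrapped into (−180°, 180°]: -8.526°.
Δφ = -12.980 − 28.207 = -41.187°.
a = sin²(Δφ/2) + cos φ₁ · cos φ₂ · sin²(Δλ/2) = 0.128463.
c = 2·atan2(√a, √(1−a)) = 0.73314 rad → d = 6371·c ≈ 4670.86 km.

4671 km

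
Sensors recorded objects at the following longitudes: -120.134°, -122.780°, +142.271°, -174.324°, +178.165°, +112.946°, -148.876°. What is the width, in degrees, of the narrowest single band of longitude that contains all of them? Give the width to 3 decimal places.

126.920°

Sort the longitudes: -174.324°, -148.876°, -122.780°, -120.134°, +112.946°, +142.271°, +178.165°.
Eastward gaps between consecutive values (wrapping around): 25.448°, 26.096°, 2.646°, 233.080°, 29.325°, 35.894°, 7.511°.
Largest gap = 233.080° ⇒ minimal covering band is its complement: 360° − 233.080° = 126.920°.
Band runs from +112.946° eastward to -120.134°, crossing the antimeridian.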